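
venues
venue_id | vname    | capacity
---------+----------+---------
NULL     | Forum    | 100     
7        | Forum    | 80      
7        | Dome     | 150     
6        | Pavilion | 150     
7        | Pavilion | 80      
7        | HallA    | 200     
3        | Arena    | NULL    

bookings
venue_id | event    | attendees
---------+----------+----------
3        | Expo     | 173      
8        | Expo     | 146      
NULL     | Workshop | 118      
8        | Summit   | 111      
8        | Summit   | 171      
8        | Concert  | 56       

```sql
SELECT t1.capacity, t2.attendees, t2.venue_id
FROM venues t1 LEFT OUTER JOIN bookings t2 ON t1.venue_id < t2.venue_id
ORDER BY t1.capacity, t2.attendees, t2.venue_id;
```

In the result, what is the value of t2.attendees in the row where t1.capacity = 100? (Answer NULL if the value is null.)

LEFT JOIN keeps every row from `venues`; unmatched rows get NULL for `bookings`'s columns.
Matching on t1.venue_id < t2.venue_id. A NULL in a compared column never satisfies the condition.
Matched pairs: 24; unmatched t1 rows kept: 1.

NULL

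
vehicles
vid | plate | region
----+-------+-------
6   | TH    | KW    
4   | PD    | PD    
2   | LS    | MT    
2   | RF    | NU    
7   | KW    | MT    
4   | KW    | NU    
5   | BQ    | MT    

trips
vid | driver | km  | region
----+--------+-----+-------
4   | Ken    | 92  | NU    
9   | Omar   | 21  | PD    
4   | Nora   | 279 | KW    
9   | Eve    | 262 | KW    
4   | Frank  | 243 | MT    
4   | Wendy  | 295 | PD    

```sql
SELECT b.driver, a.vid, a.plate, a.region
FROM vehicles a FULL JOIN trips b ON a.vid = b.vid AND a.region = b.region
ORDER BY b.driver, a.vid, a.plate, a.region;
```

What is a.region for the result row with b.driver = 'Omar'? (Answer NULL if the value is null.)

FULL OUTER JOIN keeps every row from both sides; unmatched rows get NULL for the other side's columns.
Matching on a.vid = b.vid AND a.region = b.region.
Matched pairs: 2; unmatched a rows kept: 5; unmatched b rows kept: 4.

NULL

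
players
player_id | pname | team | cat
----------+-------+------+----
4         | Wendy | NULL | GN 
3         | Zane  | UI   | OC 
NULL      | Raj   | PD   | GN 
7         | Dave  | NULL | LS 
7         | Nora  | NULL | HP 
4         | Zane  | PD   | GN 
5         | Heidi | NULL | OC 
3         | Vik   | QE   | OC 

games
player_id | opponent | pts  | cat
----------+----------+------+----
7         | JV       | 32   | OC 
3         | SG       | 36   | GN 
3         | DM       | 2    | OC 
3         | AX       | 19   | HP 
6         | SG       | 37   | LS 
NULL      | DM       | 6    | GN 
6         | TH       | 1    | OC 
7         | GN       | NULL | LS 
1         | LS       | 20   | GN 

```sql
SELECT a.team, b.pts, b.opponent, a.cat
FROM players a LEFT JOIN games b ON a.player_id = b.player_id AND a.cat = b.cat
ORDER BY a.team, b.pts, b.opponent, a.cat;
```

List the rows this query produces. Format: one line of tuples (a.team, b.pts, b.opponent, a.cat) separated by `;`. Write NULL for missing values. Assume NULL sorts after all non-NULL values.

LEFT JOIN keeps every row from `players`; unmatched rows get NULL for `games`'s columns.
Matching on a.player_id = b.player_id AND a.cat = b.cat. A NULL in a compared column never satisfies the condition.
- a[0] player_id=4, cat=GN → no match; kept with NULLs on the b side.
- a[1] player_id=3, cat=OC → 1 match(es) in b → 1 row(s).
- a[2] player_id=NULL, cat=GN → no match; kept with NULLs on the b side.
- a[3] player_id=7, cat=LS → 1 match(es) in b → 1 row(s).
- a[4] player_id=7, cat=HP → no match; kept with NULLs on the b side.
- a[5] player_id=4, cat=GN → no match; kept with NULLs on the b side.
- a[6] player_id=5, cat=OC → no match; kept with NULLs on the b side.
- a[7] player_id=3, cat=OC → 1 match(es) in b → 1 row(s).
After projecting and ordering:
a.team | b.pts | b.opponent | a.cat
PD | NULL | NULL | GN
PD | NULL | NULL | GN
QE | 2 | DM | OC
UI | 2 | DM | OC
NULL | NULL | GN | LS
NULL | NULL | NULL | GN
NULL | NULL | NULL | HP
NULL | NULL | NULL | OC

(PD, NULL, NULL, GN); (PD, NULL, NULL, GN); (QE, 2, DM, OC); (UI, 2, DM, OC); (NULL, NULL, GN, LS); (NULL, NULL, NULL, GN); (NULL, NULL, NULL, HP); (NULL, NULL, NULL, OC)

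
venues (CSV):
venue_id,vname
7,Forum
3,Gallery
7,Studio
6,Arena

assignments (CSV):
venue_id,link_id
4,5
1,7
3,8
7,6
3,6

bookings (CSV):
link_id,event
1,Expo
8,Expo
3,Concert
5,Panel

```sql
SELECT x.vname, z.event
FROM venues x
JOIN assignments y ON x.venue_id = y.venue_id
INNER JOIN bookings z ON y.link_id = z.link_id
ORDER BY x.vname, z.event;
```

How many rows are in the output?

1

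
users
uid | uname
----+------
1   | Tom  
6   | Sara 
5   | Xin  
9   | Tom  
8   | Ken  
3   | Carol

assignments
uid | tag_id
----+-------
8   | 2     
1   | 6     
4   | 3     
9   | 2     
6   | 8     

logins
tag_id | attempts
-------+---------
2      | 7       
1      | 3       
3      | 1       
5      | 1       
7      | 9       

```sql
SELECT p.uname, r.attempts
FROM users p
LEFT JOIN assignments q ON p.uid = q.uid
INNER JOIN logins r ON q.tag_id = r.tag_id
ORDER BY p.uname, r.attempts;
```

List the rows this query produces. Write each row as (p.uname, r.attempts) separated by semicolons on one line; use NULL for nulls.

Joins associate left-to-right: users LEFT JOIN assignments on uid gives 6 intermediate row(s).
Then INNER JOIN `logins r` on tag_id: keep only rows whose q.tag_id appears in r.

(Ken, 7); (Tom, 7)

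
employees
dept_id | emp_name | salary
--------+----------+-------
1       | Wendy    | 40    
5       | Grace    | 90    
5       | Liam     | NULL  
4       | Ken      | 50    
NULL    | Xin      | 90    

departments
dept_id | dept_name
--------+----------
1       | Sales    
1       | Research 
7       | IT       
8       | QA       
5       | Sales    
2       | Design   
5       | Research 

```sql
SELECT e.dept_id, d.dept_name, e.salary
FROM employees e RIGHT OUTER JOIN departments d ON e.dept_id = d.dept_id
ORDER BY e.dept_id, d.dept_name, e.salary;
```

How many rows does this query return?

RIGHT JOIN keeps every row from `departments`; unmatched rows get NULL for `employees`'s columns.
Matching on e.dept_id = d.dept_id. A NULL in a compared column never satisfies the condition.
- e (dept_id=1) pairs with 2 row(s) of d.
- e (dept_id=5) pairs with 2 row(s) of d.
- e (dept_id=5) pairs with 2 row(s) of d.
- e (dept_id=4) has no partner in d.
- e (dept_id=NULL) has no partner in d.
- plus 3 unmatched d row(s), each kept with NULL e columns.
Total: 6 matched + 3 padded = 9 rows.

9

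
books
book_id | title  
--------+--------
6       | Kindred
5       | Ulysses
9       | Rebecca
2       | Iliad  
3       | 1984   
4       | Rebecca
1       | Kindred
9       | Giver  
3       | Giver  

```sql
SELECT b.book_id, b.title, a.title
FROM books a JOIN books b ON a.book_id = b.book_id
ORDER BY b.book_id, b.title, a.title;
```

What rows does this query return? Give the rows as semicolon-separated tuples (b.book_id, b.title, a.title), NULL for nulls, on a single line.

INNER JOIN keeps only pairs where the ON condition holds.
Matching on a.book_id = b.book_id.
- a row (book_id=6): matches 1 b row(s) → 1 output row(s).
- a row (book_id=5): matches 1 b row(s) → 1 output row(s).
- a row (book_id=9): matches 2 b row(s) → 2 output row(s).
- a row (book_id=2): matches 1 b row(s) → 1 output row(s).
- a row (book_id=3): matches 2 b row(s) → 2 output row(s).
- a row (book_id=4): matches 1 b row(s) → 1 output row(s).
- a row (book_id=1): matches 1 b row(s) → 1 output row(s).
- a row (book_id=9): matches 2 b row(s) → 2 output row(s).
- a row (book_id=3): matches 2 b row(s) → 2 output row(s).

(1, Kindred, Kindred); (2, Iliad, Iliad); (3, 1984, 1984); (3, 1984, Giver); (3, Giver, 1984); (3, Giver, Giver); (4, Rebecca, Rebecca); (5, Ulysses, Ulysses); (6, Kindred, Kindred); (9, Giver, Giver); (9, Giver, Rebecca); (9, Rebecca, Giver); (9, Rebecca, Rebecca)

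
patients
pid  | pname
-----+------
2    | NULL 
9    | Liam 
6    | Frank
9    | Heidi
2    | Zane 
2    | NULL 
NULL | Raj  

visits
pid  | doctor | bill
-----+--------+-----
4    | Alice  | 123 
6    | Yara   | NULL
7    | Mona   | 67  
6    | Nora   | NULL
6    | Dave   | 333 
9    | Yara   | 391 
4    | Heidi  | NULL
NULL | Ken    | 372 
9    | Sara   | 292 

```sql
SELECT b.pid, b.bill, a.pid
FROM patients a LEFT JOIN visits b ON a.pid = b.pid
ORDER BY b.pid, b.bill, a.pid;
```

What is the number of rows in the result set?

11

LEFT JOIN keeps every row from `patients`; unmatched rows get NULL for `visits`'s columns.
Matching on a.pid = b.pid. A NULL in a compared column never satisfies the condition.
- a row (pid=2): no match → kept, b columns NULL.
- a row (pid=9): matches 2 b row(s) → 2 output row(s).
- a row (pid=6): matches 3 b row(s) → 3 output row(s).
- a row (pid=9): matches 2 b row(s) → 2 output row(s).
- a row (pid=2): no match → kept, b columns NULL.
- a row (pid=2): no match → kept, b columns NULL.
- a row (pid=NULL): no match → kept, b columns NULL.
Total: 7 matched + 4 padded = 11 rows.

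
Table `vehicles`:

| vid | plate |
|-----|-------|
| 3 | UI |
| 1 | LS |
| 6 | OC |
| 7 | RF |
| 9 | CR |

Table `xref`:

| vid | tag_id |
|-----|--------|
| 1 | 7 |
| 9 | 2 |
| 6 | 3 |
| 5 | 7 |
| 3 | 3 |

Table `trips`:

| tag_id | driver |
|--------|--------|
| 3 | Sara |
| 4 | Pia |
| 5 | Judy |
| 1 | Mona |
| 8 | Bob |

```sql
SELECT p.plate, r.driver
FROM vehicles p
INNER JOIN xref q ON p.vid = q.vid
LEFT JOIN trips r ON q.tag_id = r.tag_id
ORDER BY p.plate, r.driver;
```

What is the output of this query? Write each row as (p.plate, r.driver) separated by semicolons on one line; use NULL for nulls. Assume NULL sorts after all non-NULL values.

Evaluate left to right. First `vehicles p INNER JOIN xref q` on vid: 4 row(s).
Then LEFT JOIN `trips r` on tag_id: each of those 4 rows is kept; rows whose q.tag_id has no match in r get NULL for r's columns.

(CR, NULL); (LS, NULL); (OC, Sara); (UI, Sara)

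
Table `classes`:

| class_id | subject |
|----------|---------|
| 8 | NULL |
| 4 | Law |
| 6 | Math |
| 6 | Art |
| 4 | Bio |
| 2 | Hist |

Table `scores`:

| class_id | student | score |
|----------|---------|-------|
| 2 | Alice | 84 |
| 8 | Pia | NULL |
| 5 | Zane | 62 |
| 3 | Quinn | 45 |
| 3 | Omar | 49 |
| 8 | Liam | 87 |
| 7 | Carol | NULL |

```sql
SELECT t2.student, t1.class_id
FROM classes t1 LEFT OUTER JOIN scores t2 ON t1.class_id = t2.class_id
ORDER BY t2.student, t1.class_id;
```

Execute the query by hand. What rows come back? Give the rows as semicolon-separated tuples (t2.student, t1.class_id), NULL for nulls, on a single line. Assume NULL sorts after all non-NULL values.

LEFT JOIN keeps every row from `classes`; unmatched rows get NULL for `scores`'s columns.
Matching on t1.class_id = t2.class_id.
- t1 (class_id=8) pairs with 2 row(s) of t2.
- t1 (class_id=4) has no partner → padded with NULL.
- t1 (class_id=6) has no partner → padded with NULL.
- t1 (class_id=6) has no partner → padded with NULL.
- t1 (class_id=4) has no partner → padded with NULL.
- t1 (class_id=2) pairs with 1 row(s) of t2.
After projecting and ordering:
t2.student | t1.class_id
Alice | 2
Liam | 8
Pia | 8
NULL | 4
NULL | 4
NULL | 6
NULL | 6

(Alice, 2); (Liam, 8); (Pia, 8); (NULL, 4); (NULL, 4); (NULL, 6); (NULL, 6)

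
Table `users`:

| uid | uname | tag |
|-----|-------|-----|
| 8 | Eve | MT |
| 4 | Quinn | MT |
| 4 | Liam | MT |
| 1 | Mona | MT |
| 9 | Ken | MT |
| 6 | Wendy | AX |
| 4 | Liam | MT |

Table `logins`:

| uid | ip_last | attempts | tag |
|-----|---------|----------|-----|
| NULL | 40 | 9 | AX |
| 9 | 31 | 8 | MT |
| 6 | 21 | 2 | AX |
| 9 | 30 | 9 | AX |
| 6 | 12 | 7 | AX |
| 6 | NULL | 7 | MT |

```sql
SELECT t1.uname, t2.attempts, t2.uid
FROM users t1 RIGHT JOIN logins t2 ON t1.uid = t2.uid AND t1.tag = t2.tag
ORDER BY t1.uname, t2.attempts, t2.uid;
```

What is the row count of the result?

6

RIGHT JOIN keeps every row from `logins`; unmatched rows get NULL for `users`'s columns.
Matching on t1.uid = t2.uid AND t1.tag = t2.tag. A NULL in a compared column never satisfies the condition.
- t1[0] uid=8, tag=MT → no match.
- t1[1] uid=4, tag=MT → no match.
- t1[2] uid=4, tag=MT → no match.
- t1[3] uid=1, tag=MT → no match.
- t1[4] uid=9, tag=MT → 1 match(es) in t2 → 1 row(s).
- t1[5] uid=6, tag=AX → 2 match(es) in t2 → 2 row(s).
- t1[6] uid=4, tag=MT → no match.
- 3 t2 row(s) had no t1 match → kept, t1 columns NULL.
Total: 3 matched + 3 padded = 6 rows.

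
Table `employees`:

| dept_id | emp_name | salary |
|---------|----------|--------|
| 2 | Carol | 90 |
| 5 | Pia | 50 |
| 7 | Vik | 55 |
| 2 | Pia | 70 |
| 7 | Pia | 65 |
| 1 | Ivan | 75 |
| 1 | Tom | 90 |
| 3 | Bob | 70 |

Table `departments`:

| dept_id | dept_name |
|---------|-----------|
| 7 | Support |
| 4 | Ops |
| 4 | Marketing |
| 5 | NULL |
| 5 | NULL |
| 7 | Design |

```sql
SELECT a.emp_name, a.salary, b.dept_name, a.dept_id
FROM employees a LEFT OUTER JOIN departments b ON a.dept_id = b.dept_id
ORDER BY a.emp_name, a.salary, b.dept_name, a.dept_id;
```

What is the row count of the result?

LEFT JOIN keeps every row from `employees`; unmatched rows get NULL for `departments`'s columns.
Matching on a.dept_id = b.dept_id.
Matched pairs: 6; unmatched a rows kept: 5.
Total: 6 matched + 5 padded = 11 rows.

11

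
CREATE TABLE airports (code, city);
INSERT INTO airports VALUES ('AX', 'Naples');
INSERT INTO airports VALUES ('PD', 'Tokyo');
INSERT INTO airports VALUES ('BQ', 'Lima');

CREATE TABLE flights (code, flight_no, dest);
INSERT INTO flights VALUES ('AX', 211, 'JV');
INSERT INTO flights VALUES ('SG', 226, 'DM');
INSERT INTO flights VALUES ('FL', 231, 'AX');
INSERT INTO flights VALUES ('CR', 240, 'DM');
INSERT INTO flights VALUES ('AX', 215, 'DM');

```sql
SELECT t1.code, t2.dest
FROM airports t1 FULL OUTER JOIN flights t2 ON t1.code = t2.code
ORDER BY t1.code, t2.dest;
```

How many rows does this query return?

7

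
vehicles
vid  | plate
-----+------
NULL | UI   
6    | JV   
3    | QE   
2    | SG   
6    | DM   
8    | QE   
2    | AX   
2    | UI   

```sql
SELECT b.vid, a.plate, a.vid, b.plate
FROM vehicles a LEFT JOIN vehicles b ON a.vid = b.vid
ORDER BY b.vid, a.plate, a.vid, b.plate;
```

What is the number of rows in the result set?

LEFT JOIN keeps every row from `vehicles a`; unmatched rows get NULL for `vehicles b`'s columns.
Matching on a.vid = b.vid. A NULL in a compared column never satisfies the condition.
- a (vid=NULL) has no partner → padded with NULL.
- a (vid=6) pairs with 2 row(s) of b.
- a (vid=3) pairs with 1 row(s) of b.
- a (vid=2) pairs with 3 row(s) of b.
- a (vid=6) pairs with 2 row(s) of b.
- a (vid=8) pairs with 1 row(s) of b.
- a (vid=2) pairs with 3 row(s) of b.
- a (vid=2) pairs with 3 row(s) of b.
Total: 15 matched + 1 padded = 16 rows.

16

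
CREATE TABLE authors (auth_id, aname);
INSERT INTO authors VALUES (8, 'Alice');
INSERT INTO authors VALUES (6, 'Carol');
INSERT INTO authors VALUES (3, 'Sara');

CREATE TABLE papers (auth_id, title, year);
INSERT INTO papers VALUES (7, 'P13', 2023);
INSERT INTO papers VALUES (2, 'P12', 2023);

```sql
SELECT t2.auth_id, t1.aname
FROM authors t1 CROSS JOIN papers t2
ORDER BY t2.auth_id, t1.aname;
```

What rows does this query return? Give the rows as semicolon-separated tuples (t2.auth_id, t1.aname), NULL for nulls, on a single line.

(2, Alice); (2, Carol); (2, Sara); (7, Alice); (7, Carol); (7, Sara)

CROSS JOIN pairs every row of `authors` with every row of `papers`: 3 × 2 = 6 rows.
After projecting and ordering:
t2.auth_id | t1.aname
2 | Alice
2 | Carol
2 | Sara
7 | Alice
7 | Carol
7 | Sara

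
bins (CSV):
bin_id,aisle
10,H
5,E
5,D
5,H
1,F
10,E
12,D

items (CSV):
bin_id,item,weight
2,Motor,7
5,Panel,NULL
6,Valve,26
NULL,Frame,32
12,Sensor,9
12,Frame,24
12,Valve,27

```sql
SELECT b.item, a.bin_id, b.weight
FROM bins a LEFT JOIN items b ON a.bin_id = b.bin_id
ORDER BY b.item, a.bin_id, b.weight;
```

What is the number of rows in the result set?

9

LEFT JOIN keeps every row from `bins`; unmatched rows get NULL for `items`'s columns.
Matching on a.bin_id = b.bin_id. A NULL in a compared column never satisfies the condition.
- a (bin_id=10) has no partner → padded with NULL.
- a (bin_id=5) pairs with 1 row(s) of b.
- a (bin_id=5) pairs with 1 row(s) of b.
- a (bin_id=5) pairs with 1 row(s) of b.
- a (bin_id=1) has no partner → padded with NULL.
- a (bin_id=10) has no partner → padded with NULL.
- a (bin_id=12) pairs with 3 row(s) of b.
Total: 6 matched + 3 padded = 9 rows.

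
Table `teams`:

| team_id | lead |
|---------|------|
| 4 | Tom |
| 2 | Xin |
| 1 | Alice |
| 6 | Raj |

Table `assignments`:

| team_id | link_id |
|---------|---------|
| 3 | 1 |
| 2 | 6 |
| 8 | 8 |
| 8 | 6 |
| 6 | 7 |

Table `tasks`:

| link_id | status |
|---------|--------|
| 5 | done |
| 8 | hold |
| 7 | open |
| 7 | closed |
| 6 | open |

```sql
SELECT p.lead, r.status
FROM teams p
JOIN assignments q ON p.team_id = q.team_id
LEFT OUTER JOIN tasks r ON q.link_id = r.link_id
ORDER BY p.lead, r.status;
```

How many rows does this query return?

3

Step 1 — p INNER JOIN q on team_id → 2 row(s).
Then LEFT JOIN `tasks r` on link_id: each of those 2 rows is kept; rows whose q.link_id has no match in r get NULL for r's columns.
Result: 3 row(s).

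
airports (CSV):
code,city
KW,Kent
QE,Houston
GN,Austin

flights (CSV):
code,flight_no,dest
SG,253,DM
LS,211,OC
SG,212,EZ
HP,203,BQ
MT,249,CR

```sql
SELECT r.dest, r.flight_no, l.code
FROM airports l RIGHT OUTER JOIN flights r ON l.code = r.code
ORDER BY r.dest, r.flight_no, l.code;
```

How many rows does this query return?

RIGHT JOIN keeps every row from `flights`; unmatched rows get NULL for `airports`'s columns.
Matching on l.code = r.code.
- l[0] code=KW → no match.
- l[1] code=QE → no match.
- l[2] code=GN → no match.
- 5 row(s) from r found no l partner → padded with NULL.
Total: 0 matched + 5 padded = 5 rows.

5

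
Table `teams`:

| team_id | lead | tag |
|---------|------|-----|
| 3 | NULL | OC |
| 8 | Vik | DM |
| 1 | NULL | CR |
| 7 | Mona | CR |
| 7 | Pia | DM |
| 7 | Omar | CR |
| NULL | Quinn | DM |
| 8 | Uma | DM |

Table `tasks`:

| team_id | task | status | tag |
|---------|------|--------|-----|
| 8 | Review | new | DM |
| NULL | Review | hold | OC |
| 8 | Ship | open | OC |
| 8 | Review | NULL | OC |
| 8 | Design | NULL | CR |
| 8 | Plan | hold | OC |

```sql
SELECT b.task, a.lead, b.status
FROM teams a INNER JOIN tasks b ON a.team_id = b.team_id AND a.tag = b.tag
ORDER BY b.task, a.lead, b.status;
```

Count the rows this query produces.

INNER JOIN keeps only pairs where the ON condition holds.
Matching on a.team_id = b.team_id AND a.tag = b.tag. A NULL in a compared column never satisfies the condition.
Matched pairs: 2.
Total: 2 rows.

2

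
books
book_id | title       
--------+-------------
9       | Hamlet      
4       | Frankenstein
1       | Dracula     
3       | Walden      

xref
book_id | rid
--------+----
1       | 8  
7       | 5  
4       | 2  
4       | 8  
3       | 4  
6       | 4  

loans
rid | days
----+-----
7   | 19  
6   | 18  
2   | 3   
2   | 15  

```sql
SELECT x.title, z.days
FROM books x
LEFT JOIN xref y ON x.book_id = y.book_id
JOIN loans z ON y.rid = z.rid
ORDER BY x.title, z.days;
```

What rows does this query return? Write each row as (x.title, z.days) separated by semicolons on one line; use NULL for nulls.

Evaluate left to right. First `books x LEFT JOIN xref y` on book_id: 5 row(s).
Then INNER JOIN `loans z` on rid: keep only rows whose y.rid appears in z.

(Frankenstein, 3); (Frankenstein, 15)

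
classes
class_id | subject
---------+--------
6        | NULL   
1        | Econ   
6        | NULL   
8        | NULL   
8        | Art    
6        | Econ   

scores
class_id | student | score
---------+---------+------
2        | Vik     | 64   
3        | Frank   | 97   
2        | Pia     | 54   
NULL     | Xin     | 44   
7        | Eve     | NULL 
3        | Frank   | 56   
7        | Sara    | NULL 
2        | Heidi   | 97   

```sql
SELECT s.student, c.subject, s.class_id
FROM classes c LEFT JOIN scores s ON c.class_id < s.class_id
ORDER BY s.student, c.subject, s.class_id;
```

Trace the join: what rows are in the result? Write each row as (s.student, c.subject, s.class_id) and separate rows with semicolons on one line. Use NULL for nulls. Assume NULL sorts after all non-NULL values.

LEFT JOIN keeps every row from `classes`; unmatched rows get NULL for `scores`'s columns.
Matching on c.class_id < s.class_id. A NULL in a compared column never satisfies the condition.
- class_id=6: 2 matching s row(s), so 2 row(s) emitted.
- class_id=1: 7 matching s row(s), so 7 row(s) emitted.
- class_id=6: 2 matching s row(s), so 2 row(s) emitted.
- class_id=8: no s row matches, row kept with s columns NULL.
- class_id=8: no s row matches, row kept with s columns NULL.
- class_id=6: 2 matching s row(s), so 2 row(s) emitted.

(Eve, Econ, 7); (Eve, Econ, 7); (Eve, NULL, 7); (Eve, NULL, 7); (Frank, Econ, 3); (Frank, Econ, 3); (Heidi, Econ, 2); (Pia, Econ, 2); (Sara, Econ, 7); (Sara, Econ, 7); (Sara, NULL, 7); (Sara, NULL, 7); (Vik, Econ, 2); (NULL, Art, NULL); (NULL, NULL, NULL)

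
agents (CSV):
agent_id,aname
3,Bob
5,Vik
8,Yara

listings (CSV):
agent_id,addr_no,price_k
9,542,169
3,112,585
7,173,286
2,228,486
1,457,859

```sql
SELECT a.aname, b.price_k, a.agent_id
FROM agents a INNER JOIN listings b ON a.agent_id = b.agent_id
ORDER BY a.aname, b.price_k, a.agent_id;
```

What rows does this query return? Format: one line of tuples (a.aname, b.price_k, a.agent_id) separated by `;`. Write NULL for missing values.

INNER JOIN keeps only pairs where the ON condition holds.
Matching on a.agent_id = b.agent_id.
Matched pairs: 1.

(Bob, 585, 3)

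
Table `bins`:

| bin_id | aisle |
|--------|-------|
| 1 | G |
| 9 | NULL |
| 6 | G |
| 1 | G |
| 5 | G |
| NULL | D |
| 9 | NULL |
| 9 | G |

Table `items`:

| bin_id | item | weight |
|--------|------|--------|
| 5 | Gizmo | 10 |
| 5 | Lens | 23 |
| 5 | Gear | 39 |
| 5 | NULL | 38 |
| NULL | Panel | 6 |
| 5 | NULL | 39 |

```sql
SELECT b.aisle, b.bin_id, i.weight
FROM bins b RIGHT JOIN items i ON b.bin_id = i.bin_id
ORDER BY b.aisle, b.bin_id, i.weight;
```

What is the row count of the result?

RIGHT JOIN keeps every row from `items`; unmatched rows get NULL for `bins`'s columns.
Matching on b.bin_id = i.bin_id. A NULL in a compared column never satisfies the condition.
Matched pairs: 5; unmatched i rows kept: 1.
Total: 5 matched + 1 padded = 6 rows.

6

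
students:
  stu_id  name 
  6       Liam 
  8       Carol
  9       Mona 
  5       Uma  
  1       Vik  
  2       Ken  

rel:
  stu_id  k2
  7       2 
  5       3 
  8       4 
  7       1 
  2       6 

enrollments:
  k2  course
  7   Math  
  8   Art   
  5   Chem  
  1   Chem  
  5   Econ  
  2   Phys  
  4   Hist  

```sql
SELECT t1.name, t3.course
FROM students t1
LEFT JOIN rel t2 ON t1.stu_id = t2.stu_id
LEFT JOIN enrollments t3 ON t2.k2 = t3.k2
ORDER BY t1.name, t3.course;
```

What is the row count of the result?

Joins associate left-to-right: students LEFT JOIN rel on stu_id gives 6 intermediate row(s).
Then LEFT JOIN `enrollments t3` on k2: each of those 6 rows is kept; rows whose t2.k2 has no match in t3 get NULL for t3's columns.
Result: 6 row(s).

6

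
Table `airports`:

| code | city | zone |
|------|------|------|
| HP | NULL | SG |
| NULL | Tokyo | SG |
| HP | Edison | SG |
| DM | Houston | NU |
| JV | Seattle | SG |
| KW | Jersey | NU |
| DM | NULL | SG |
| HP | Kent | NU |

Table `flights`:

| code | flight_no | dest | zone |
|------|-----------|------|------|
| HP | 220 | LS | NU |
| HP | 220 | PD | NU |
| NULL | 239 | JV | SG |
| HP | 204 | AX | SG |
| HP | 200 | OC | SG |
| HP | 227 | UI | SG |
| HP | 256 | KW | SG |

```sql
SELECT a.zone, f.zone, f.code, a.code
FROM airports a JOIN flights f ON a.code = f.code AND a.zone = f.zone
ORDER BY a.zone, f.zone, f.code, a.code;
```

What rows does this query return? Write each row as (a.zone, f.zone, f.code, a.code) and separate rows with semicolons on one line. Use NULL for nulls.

(NU, NU, HP, HP); (NU, NU, HP, HP); (SG, SG, HP, HP); (SG, SG, HP, HP); (SG, SG, HP, HP); (SG, SG, HP, HP); (SG, SG, HP, HP); (SG, SG, HP, HP); (SG, SG, HP, HP); (SG, SG, HP, HP)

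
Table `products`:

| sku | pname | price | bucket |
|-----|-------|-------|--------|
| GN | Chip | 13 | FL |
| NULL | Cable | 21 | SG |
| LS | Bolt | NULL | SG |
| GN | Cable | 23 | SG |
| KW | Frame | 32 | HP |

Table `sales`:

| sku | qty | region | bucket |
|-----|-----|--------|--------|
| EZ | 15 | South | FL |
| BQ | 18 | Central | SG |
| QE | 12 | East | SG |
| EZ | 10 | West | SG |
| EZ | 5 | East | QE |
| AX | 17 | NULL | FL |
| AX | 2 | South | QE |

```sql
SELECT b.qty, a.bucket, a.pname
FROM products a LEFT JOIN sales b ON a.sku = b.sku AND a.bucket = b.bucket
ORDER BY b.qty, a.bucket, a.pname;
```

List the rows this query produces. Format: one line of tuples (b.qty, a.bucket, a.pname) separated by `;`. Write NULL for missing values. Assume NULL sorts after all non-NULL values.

LEFT JOIN keeps every row from `products`; unmatched rows get NULL for `sales`'s columns.
Matching on a.sku = b.sku AND a.bucket = b.bucket. A NULL in a compared column never satisfies the condition.
- sku=GN, bucket=FL: no b row matches, row kept with b columns NULL.
- sku=NULL, bucket=SG: no b row matches, row kept with b columns NULL.
- sku=LS, bucket=SG: no b row matches, row kept with b columns NULL.
- sku=GN, bucket=SG: no b row matches, row kept with b columns NULL.
- sku=KW, bucket=HP: no b row matches, row kept with b columns NULL.
After projecting and ordering:
b.qty | a.bucket | a.pname
NULL | FL | Chip
NULL | HP | Frame
NULL | SG | Bolt
NULL | SG | Cable
NULL | SG | Cable

(NULL, FL, Chip); (NULL, HP, Frame); (NULL, SG, Bolt); (NULL, SG, Cable); (NULL, SG, Cable)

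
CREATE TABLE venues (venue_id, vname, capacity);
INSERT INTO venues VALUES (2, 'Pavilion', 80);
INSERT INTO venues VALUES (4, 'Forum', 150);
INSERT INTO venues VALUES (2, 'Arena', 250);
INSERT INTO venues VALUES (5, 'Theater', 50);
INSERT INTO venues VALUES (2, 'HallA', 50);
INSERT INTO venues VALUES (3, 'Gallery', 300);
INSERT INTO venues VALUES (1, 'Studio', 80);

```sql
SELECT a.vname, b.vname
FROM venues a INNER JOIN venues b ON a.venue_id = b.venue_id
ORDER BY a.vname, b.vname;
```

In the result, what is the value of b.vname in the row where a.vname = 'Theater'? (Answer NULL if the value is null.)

INNER JOIN keeps only pairs where the ON condition holds.
Matching on a.venue_id = b.venue_id.
- a (venue_id=2) pairs with 3 row(s) of b.
- a (venue_id=4) pairs with 1 row(s) of b.
- a (venue_id=2) pairs with 3 row(s) of b.
- a (venue_id=5) pairs with 1 row(s) of b.
- a (venue_id=2) pairs with 3 row(s) of b.
- a (venue_id=3) pairs with 1 row(s) of b.
- a (venue_id=1) pairs with 1 row(s) of b.

Theater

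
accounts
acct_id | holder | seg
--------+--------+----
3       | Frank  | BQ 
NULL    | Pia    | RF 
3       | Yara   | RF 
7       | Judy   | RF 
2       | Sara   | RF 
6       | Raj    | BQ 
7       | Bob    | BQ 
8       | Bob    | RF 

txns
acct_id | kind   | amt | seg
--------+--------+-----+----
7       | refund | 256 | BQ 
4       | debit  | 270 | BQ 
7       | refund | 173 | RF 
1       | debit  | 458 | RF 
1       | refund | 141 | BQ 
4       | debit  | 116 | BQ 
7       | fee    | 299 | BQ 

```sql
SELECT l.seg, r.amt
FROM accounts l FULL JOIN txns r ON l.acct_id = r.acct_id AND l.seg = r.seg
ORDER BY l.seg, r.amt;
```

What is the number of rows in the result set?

FULL OUTER JOIN keeps every row from both sides; unmatched rows get NULL for the other side's columns.
Matching on l.acct_id = r.acct_id AND l.seg = r.seg. A NULL in a compared column never satisfies the condition.
- l row (acct_id=3, seg=BQ): no match → kept, r columns NULL.
- l row (acct_id=NULL, seg=RF): no match → kept, r columns NULL.
- l row (acct_id=3, seg=RF): no match → kept, r columns NULL.
- l row (acct_id=7, seg=RF): matches 1 r row(s) → 1 output row(s).
- l row (acct_id=2, seg=RF): no match → kept, r columns NULL.
- l row (acct_id=6, seg=BQ): no match → kept, r columns NULL.
- l row (acct_id=7, seg=BQ): matches 2 r row(s) → 2 output row(s).
- l row (acct_id=8, seg=RF): no match → kept, r columns NULL.
- plus 4 unmatched r row(s), each kept with NULL l columns.
Total: 3 matched + 10 padded = 13 rows.

13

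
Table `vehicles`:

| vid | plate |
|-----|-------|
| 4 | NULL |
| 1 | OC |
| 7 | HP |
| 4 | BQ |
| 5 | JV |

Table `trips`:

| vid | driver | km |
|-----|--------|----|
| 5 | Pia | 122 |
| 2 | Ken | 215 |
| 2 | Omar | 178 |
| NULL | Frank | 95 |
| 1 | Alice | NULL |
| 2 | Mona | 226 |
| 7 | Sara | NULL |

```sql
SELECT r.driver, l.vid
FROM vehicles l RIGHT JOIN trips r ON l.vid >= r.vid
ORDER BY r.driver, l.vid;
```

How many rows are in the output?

21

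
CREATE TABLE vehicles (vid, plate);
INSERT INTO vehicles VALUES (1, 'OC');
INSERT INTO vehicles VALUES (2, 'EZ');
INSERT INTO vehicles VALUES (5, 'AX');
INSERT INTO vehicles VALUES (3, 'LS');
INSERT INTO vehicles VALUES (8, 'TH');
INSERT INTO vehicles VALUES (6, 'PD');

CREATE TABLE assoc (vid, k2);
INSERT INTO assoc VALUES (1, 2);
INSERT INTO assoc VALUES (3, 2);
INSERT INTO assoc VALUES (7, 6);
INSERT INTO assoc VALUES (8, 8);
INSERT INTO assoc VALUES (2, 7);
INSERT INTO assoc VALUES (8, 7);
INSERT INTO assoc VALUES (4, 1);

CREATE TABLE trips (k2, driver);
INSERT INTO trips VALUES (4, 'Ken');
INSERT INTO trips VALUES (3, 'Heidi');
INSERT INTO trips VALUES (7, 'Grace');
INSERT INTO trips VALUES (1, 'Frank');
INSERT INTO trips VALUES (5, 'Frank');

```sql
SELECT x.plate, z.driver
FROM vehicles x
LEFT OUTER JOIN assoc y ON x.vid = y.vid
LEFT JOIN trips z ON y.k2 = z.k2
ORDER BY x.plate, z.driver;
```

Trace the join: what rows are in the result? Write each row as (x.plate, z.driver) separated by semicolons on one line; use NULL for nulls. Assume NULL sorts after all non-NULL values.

(AX, NULL); (EZ, Grace); (LS, NULL); (OC, NULL); (PD, NULL); (TH, Grace); (TH, NULL)

Evaluate left to right. First `vehicles x LEFT JOIN assoc y` on vid: 7 row(s).
Then LEFT JOIN `trips z` on k2: each of those 7 rows is kept; rows whose y.k2 has no match in z get NULL for z's columns.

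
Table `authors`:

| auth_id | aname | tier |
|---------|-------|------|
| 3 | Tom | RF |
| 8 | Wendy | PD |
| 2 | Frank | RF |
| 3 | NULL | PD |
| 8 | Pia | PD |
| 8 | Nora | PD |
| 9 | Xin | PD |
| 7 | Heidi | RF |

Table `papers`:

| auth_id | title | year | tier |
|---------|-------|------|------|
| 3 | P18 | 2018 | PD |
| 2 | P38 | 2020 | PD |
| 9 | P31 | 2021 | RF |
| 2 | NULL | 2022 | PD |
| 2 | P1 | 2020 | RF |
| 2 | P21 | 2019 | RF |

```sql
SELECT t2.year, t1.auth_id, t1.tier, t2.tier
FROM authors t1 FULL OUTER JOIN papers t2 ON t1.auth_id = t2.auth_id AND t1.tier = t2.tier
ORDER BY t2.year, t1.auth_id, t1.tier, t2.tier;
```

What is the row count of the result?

12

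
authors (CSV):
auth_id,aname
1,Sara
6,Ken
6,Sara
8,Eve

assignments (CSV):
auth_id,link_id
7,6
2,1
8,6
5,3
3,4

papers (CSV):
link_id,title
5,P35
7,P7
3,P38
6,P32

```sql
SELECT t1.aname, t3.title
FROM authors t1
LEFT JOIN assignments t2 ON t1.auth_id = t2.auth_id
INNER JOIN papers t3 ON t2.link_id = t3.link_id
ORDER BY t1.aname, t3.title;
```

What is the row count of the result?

Step 1 — t1 LEFT JOIN t2 on auth_id → 4 row(s).
Then INNER JOIN `papers t3` on link_id: keep only rows whose t2.link_id appears in t3.
Result: 1 row(s).

1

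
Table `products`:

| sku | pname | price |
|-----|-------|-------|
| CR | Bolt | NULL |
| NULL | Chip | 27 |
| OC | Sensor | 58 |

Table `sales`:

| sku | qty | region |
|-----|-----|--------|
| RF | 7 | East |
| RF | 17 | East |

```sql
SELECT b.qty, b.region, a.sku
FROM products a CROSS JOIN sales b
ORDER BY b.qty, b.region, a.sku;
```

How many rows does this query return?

CROSS JOIN pairs every row of `products` with every row of `sales`: 3 × 2 = 6 rows.

6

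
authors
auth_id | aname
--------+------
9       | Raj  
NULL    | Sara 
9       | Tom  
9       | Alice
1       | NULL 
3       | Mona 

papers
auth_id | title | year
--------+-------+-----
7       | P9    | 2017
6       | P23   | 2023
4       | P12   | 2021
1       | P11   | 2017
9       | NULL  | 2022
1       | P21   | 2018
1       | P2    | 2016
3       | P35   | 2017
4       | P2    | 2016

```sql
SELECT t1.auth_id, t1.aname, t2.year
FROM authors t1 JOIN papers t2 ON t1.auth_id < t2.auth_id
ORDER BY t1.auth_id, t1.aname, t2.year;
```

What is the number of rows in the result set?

INNER JOIN keeps only pairs where the ON condition holds.
Matching on t1.auth_id < t2.auth_id. A NULL in a compared column never satisfies the condition.
- t1 (auth_id=9) has no partner → excluded.
- t1 (auth_id=NULL) has no partner → excluded.
- t1 (auth_id=9) has no partner → excluded.
- t1 (auth_id=9) has no partner → excluded.
- t1 (auth_id=1) pairs with 6 row(s) of t2.
- t1 (auth_id=3) pairs with 5 row(s) of t2.
Total: 11 rows.

11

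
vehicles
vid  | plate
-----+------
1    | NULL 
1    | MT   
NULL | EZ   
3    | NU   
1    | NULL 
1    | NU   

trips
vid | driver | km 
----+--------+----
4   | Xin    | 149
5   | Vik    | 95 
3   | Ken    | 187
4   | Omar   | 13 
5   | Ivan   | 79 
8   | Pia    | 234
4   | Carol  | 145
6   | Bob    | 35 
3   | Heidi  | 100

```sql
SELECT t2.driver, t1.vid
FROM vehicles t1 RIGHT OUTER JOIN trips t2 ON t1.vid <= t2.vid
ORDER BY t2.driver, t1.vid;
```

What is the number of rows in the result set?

RIGHT JOIN keeps every row from `trips`; unmatched rows get NULL for `vehicles`'s columns.
Matching on t1.vid <= t2.vid. A NULL in a compared column never satisfies the condition.
Matched pairs: 45; unmatched t2 rows kept: 0.
Total: 45 rows.

45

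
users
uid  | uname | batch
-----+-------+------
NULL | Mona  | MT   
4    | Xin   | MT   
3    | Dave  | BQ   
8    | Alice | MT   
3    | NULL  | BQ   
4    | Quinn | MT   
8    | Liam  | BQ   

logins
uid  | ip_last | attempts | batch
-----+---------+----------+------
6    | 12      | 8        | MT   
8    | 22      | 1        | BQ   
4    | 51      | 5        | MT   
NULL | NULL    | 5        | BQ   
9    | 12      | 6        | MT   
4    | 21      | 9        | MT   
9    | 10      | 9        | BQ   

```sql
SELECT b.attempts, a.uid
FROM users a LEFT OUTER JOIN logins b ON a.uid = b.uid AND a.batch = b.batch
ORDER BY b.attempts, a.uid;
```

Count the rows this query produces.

LEFT JOIN keeps every row from `users`; unmatched rows get NULL for `logins`'s columns.
Matching on a.uid = b.uid AND a.batch = b.batch. A NULL in a compared column never satisfies the condition.
- a row (uid=NULL, batch=MT): no match → kept, b columns NULL.
- a row (uid=4, batch=MT): matches 2 b row(s) → 2 output row(s).
- a row (uid=3, batch=BQ): no match → kept, b columns NULL.
- a row (uid=8, batch=MT): no match → kept, b columns NULL.
- a row (uid=3, batch=BQ): no match → kept, b columns NULL.
- a row (uid=4, batch=MT): matches 2 b row(s) → 2 output row(s).
- a row (uid=8, batch=BQ): matches 1 b row(s) → 1 output row(s).
Total: 5 matched + 4 padded = 9 rows.

9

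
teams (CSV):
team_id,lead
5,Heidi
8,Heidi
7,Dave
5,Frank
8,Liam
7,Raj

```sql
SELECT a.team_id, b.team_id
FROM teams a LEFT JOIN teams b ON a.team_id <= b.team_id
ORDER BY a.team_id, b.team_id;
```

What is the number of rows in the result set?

24

LEFT JOIN keeps every row from `teams a`; unmatched rows get NULL for `teams b`'s columns.
Matching on a.team_id <= b.team_id.
- a (team_id=5) pairs with 6 row(s) of b.
- a (team_id=8) pairs with 2 row(s) of b.
- a (team_id=7) pairs with 4 row(s) of b.
- a (team_id=5) pairs with 6 row(s) of b.
- a (team_id=8) pairs with 2 row(s) of b.
- a (team_id=7) pairs with 4 row(s) of b.
Total: 24 rows.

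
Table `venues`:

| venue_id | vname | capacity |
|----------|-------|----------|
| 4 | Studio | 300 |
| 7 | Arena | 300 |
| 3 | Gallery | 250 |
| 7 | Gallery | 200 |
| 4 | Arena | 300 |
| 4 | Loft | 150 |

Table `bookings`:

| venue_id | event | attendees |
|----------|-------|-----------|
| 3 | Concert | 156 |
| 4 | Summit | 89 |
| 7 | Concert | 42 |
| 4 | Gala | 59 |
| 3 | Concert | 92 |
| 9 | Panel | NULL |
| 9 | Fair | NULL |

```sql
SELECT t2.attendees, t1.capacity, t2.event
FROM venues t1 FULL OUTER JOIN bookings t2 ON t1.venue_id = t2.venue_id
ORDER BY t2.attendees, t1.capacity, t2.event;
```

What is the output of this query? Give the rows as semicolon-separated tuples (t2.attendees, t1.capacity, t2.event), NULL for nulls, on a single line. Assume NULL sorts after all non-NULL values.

(42, 200, Concert); (42, 300, Concert); (59, 150, Gala); (59, 300, Gala); (59, 300, Gala); (89, 150, Summit); (89, 300, Summit); (89, 300, Summit); (92, 250, Concert); (156, 250, Concert); (NULL, NULL, Fair); (NULL, NULL, Panel)

FULL OUTER JOIN keeps every row from both sides; unmatched rows get NULL for the other side's columns.
Matching on t1.venue_id = t2.venue_id.
Matched pairs: 10; unmatched t1 rows kept: 0; unmatched t2 rows kept: 2.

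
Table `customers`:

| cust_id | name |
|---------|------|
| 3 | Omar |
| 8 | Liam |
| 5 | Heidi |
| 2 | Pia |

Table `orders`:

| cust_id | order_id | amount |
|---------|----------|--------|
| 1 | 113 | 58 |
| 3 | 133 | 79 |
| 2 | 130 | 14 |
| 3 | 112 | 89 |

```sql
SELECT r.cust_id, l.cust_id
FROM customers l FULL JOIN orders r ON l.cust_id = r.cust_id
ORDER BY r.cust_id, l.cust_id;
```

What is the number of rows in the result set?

FULL OUTER JOIN keeps every row from both sides; unmatched rows get NULL for the other side's columns.
Matching on l.cust_id = r.cust_id.
- cust_id=3: 2 matching r row(s), so 2 row(s) emitted.
- cust_id=8: no r row matches, row kept with r columns NULL.
- cust_id=5: no r row matches, row kept with r columns NULL.
- cust_id=2: 1 matching r row(s), so 1 row(s) emitted.
- 1 row(s) from r found no l partner → padded with NULL.
Total: 3 matched + 3 padded = 6 rows.

6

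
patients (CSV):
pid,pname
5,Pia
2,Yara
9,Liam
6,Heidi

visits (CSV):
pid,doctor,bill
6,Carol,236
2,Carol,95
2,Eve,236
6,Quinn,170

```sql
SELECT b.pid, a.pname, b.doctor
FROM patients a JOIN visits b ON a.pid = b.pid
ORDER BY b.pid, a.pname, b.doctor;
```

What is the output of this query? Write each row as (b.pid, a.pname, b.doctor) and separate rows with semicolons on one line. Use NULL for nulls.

(2, Yara, Carol); (2, Yara, Eve); (6, Heidi, Carol); (6, Heidi, Quinn)

INNER JOIN keeps only pairs where the ON condition holds.
Matching on a.pid = b.pid.
- a row (pid=5): no match → dropped.
- a row (pid=2): matches 2 b row(s) → 2 output row(s).
- a row (pid=9): no match → dropped.
- a row (pid=6): matches 2 b row(s) → 2 output row(s).
After projecting and ordering:
b.pid | a.pname | b.doctor
2 | Yara | Carol
2 | Yara | Eve
6 | Heidi | Carol
6 | Heidi | Quinn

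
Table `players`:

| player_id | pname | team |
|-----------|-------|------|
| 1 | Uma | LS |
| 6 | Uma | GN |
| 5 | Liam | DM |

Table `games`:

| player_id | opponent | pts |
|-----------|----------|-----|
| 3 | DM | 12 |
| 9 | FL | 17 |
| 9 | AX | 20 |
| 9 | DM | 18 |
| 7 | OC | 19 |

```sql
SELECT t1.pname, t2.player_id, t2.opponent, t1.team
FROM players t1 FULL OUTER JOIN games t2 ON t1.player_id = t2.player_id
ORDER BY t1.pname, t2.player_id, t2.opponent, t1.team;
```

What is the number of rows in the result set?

8

FULL OUTER JOIN keeps every row from both sides; unmatched rows get NULL for the other side's columns.
Matching on t1.player_id = t2.player_id.
- player_id=1: no t2 row matches, row kept with t2 columns NULL.
- player_id=6: no t2 row matches, row kept with t2 columns NULL.
- player_id=5: no t2 row matches, row kept with t2 columns NULL.
- 5 t2 row(s) had no t1 match → kept, t1 columns NULL.
Total: 0 matched + 8 padded = 8 rows.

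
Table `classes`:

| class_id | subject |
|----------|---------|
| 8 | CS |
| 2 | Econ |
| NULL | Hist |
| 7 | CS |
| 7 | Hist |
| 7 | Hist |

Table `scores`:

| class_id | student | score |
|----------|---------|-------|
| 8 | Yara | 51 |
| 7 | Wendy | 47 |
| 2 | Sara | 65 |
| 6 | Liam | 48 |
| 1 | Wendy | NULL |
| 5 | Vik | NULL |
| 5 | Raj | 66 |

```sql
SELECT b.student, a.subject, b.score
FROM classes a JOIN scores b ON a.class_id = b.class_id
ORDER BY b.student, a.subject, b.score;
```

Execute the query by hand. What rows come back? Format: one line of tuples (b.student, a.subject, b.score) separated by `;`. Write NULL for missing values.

(Sara, Econ, 65); (Wendy, CS, 47); (Wendy, Hist, 47); (Wendy, Hist, 47); (Yara, CS, 51)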